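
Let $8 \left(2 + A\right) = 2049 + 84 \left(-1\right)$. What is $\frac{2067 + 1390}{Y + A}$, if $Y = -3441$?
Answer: $- \frac{27656}{25579} \approx -1.0812$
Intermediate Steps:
$A = \frac{1949}{8}$ ($A = -2 + \frac{2049 + 84 \left(-1\right)}{8} = -2 + \frac{2049 - 84}{8} = -2 + \frac{1}{8} \cdot 1965 = -2 + \frac{1965}{8} = \frac{1949}{8} \approx 243.63$)
$\frac{2067 + 1390}{Y + A} = \frac{2067 + 1390}{-3441 + \frac{1949}{8}} = \frac{3457}{- \frac{25579}{8}} = 3457 \left(- \frac{8}{25579}\right) = - \frac{27656}{25579}$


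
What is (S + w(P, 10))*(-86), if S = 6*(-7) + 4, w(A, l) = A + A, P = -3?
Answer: 3784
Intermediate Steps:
w(A, l) = 2*A
S = -38 (S = -42 + 4 = -38)
(S + w(P, 10))*(-86) = (-38 + 2*(-3))*(-86) = (-38 - 6)*(-86) = -44*(-86) = 3784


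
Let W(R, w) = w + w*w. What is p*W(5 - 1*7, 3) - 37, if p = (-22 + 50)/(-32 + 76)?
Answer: -323/11 ≈ -29.364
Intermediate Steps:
p = 7/11 (p = 28/44 = 28*(1/44) = 7/11 ≈ 0.63636)
W(R, w) = w + w**2
p*W(5 - 1*7, 3) - 37 = 7*(3*(1 + 3))/11 - 37 = 7*(3*4)/11 - 37 = (7/11)*12 - 37 = 84/11 - 37 = -323/11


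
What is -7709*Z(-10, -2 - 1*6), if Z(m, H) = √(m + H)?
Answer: -23127*I*√2 ≈ -32707.0*I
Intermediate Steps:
Z(m, H) = √(H + m)
-7709*Z(-10, -2 - 1*6) = -7709*√((-2 - 1*6) - 10) = -7709*√((-2 - 6) - 10) = -7709*√(-8 - 10) = -23127*I*√2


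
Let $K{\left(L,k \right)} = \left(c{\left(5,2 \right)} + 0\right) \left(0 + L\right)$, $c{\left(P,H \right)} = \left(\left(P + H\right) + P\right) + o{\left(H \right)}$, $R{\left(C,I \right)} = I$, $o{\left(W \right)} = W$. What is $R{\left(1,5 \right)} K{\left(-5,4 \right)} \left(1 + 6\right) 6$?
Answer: $-14700$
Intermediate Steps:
$c{\left(P,H \right)} = 2 H + 2 P$ ($c{\left(P,H \right)} = \left(\left(P + H\right) + P\right) + H = \left(\left(H + P\right) + P\right) + H = \left(H + 2 P\right) + H = 2 H + 2 P$)
$K{\left(L,k \right)} = 14 L$ ($K{\left(L,k \right)} = \left(\left(2 \cdot 2 + 2 \cdot 5\right) + 0\right) \left(0 + L\right) = \left(\left(4 + 10\right) + 0\right) L = \left(14 + 0\right) L = 14 L$)
$R{\left(1,5 \right)} K{\left(-5,4 \right)} \left(1 + 6\right) 6 = 5 \cdot 14 \left(-5\right) \left(1 + 6\right) 6 = 5 \left(-70\right) 7 \cdot 6 = \left(-350\right) 42 = -14700$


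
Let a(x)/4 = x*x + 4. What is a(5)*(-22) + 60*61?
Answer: 1108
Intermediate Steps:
a(x) = 16 + 4*x² (a(x) = 4*(x*x + 4) = 4*(x² + 4) = 4*(4 + x²) = 16 + 4*x²)
a(5)*(-22) + 60*61 = (16 + 4*5²)*(-22) + 60*61 = (16 + 4*25)*(-22) + 3660 = (16 + 100)*(-22) + 3660 = 116*(-22) + 3660 = -2552 + 3660 = 1108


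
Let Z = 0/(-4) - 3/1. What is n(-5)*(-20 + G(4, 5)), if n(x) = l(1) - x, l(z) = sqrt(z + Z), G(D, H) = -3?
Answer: -115 - 23*I*sqrt(2) ≈ -115.0 - 32.527*I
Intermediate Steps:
Z = -3 (Z = 0*(-1/4) - 3*1 = 0 - 3 = -3)
l(z) = sqrt(-3 + z) (l(z) = sqrt(z - 3) = sqrt(-3 + z))
n(x) = -x + I*sqrt(2) (n(x) = sqrt(-3 + 1) - x = sqrt(-2) - x = I*sqrt(2) - x = -x + I*sqrt(2))
n(-5)*(-20 + G(4, 5)) = (-1*(-5) + I*sqrt(2))*(-20 - 3) = (5 + I*sqrt(2))*(-23) = -115 - 23*I*sqrt(2)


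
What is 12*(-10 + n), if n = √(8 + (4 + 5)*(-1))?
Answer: -120 + 12*I ≈ -120.0 + 12.0*I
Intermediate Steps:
n = I (n = √(8 + 9*(-1)) = √(8 - 9) = √(-1) = I ≈ 1.0*I)
12*(-10 + n) = 12*(-10 + I) = -120 + 12*I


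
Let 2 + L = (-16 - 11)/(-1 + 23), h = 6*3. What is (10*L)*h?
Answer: -6390/11 ≈ -580.91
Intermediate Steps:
h = 18
L = -71/22 (L = -2 + (-16 - 11)/(-1 + 23) = -2 - 27/22 = -71/22 ≈ -3.2273)
(10*L)*h = (10*(-71/22))*18 = -355/11*18 = -6390/11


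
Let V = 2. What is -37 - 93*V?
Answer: -223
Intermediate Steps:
-37 - 93*V = -37 - 93*2 = -37 - 186 = -223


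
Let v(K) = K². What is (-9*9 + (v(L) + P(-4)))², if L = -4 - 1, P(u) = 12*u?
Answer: 10816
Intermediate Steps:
L = -5
(-9*9 + (v(L) + P(-4)))² = (-9*9 + ((-5)² + 12*(-4)))² = (-81 + (25 - 48))² = (-81 - 23)² = (-104)² = 10816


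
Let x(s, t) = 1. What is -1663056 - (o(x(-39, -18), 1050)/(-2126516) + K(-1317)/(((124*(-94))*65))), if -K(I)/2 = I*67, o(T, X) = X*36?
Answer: -47846517264707907/28770242540 ≈ -1.6631e+6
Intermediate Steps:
o(T, X) = 36*X
K(I) = -134*I (K(I) = -2*I*67 = -134*I)
-1663056 - (o(x(-39, -18), 1050)/(-2126516) + K(-1317)/(((124*(-94))*65))) = -1663056 - ((36*1050)/(-2126516) + (-134*(-1317))/(((124*(-94))*65))) = -1663056 - (37800*(-1/2126516) + 176478/((-11656*65))) = -1663056 - (-1350/75947 + 176478/(-757640)) = -1663056 - (-1350/75947 + 176478*(-1/757640)) = -1663056 - (-1350/75947 - 88239/378820) = -1663056 - 1*(-7212894333/28770242540) = -1663056 + 7212894333/28770242540 = -47846517264707907/28770242540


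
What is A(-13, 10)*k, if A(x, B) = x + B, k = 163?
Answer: -489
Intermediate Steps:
A(x, B) = B + x
A(-13, 10)*k = (10 - 13)*163 = -3*163 = -489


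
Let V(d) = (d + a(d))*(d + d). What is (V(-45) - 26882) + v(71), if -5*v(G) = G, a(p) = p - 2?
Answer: -93081/5 ≈ -18616.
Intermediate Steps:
a(p) = -2 + p
v(G) = -G/5
V(d) = 2*d*(-2 + 2*d) (V(d) = (d + (-2 + d))*(d + d) = (-2 + 2*d)*(2*d) = 2*d*(-2 + 2*d))
(V(-45) - 26882) + v(71) = (4*(-45)*(-1 - 45) - 26882) - 1/5*71 = (4*(-45)*(-46) - 26882) - 71/5 = (8280 - 26882) - 71/5 = -18602 - 71/5 = -93081/5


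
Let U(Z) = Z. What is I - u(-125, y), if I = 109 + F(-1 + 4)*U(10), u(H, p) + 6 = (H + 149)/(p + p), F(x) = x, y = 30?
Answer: 723/5 ≈ 144.60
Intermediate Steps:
u(H, p) = -6 + (149 + H)/(2*p) (u(H, p) = -6 + (H + 149)/(p + p) = -6 + (149 + H)/((2*p)) = -6 + (149 + H)*(1/(2*p)) = -6 + (149 + H)/(2*p))
I = 139 (I = 109 + (-1 + 4)*10 = 109 + 3*10 = 109 + 30 = 139)
I - u(-125, y) = 139 - (149 - 125 - 12*30)/(2*30) = 139 - (149 - 125 - 360)/(2*30) = 139 - (-336)/(2*30) = 139 - 1*(-28/5) = 139 + 28/5 = 723/5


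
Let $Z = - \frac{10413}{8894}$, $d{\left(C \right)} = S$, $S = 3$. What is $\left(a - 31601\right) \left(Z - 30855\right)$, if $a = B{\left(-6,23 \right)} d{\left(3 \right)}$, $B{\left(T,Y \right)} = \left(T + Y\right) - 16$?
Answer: $\frac{4335795136617}{4447} \approx 9.7499 \cdot 10^{8}$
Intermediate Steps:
$d{\left(C \right)} = 3$
$Z = - \frac{10413}{8894}$ ($Z = \left(-10413\right) \frac{1}{8894} = - \frac{10413}{8894} \approx -1.1708$)
$B{\left(T,Y \right)} = -16 + T + Y$ ($B{\left(T,Y \right)} = \left(T + Y\right) - 16 = -16 + T + Y$)
$a = 3$ ($a = \left(-16 - 6 + 23\right) 3 = 1 \cdot 3 = 3$)
$\left(a - 31601\right) \left(Z - 30855\right) = \left(3 - 31601\right) \left(- \frac{10413}{8894} - 30855\right) = \left(-31598\right) \left(- \frac{274434783}{8894}\right) = \frac{4335795136617}{4447}$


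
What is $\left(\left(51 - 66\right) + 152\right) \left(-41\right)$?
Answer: $-5617$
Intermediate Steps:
$\left(\left(51 - 66\right) + 152\right) \left(-41\right) = \left(-15 + 152\right) \left(-41\right) = 137 \left(-41\right) = -5617$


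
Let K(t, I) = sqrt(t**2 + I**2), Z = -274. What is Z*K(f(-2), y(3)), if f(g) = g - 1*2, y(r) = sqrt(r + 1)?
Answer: -548*sqrt(5) ≈ -1225.4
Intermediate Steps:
y(r) = sqrt(1 + r)
f(g) = -2 + g (f(g) = g - 2 = -2 + g)
K(t, I) = sqrt(I**2 + t**2)
Z*K(f(-2), y(3)) = -274*sqrt((sqrt(1 + 3))**2 + (-2 - 2)**2) = -274*sqrt((sqrt(4))**2 + (-4)**2) = -274*sqrt(2**2 + 16) = -274*sqrt(4 + 16) = -548*sqrt(5)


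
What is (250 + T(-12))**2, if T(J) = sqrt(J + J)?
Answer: 62476 + 1000*I*sqrt(6) ≈ 62476.0 + 2449.5*I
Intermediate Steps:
T(J) = sqrt(2)*sqrt(J) (T(J) = sqrt(2*J) = sqrt(2)*sqrt(J))
(250 + T(-12))**2 = (250 + sqrt(2)*sqrt(-12))**2 = (250 + sqrt(2)*(2*I*sqrt(3)))**2 = (250 + 2*I*sqrt(6))**2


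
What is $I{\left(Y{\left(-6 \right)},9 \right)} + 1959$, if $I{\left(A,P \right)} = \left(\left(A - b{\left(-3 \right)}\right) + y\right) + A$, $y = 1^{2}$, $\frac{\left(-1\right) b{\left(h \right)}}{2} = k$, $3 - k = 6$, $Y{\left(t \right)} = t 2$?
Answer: $1930$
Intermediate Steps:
$Y{\left(t \right)} = 2 t$
$k = -3$ ($k = 3 - 6 = -3$)
$b{\left(h \right)} = 6$ ($b{\left(h \right)} = \left(-2\right) \left(-3\right) = 6$)
$y = 1$
$I{\left(A,P \right)} = -5 + 2 A$ ($I{\left(A,P \right)} = \left(\left(A - 6\right) + 1\right) + A = \left(\left(-6 + A\right) + 1\right) + A = \left(-5 + A\right) + A = -5 + 2 A$)
$I{\left(Y{\left(-6 \right)},9 \right)} + 1959 = \left(-5 + 2 \cdot 2 \left(-6\right)\right) + 1959 = \left(-5 + 2 \left(-12\right)\right) + 1959 = \left(-5 - 24\right) + 1959 = -29 + 1959 = 1930$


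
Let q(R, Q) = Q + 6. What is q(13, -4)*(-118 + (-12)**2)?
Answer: 52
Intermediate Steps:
q(R, Q) = 6 + Q
q(13, -4)*(-118 + (-12)**2) = (6 - 4)*(-118 + (-12)**2) = 2*(-118 + 144) = 2*26 = 52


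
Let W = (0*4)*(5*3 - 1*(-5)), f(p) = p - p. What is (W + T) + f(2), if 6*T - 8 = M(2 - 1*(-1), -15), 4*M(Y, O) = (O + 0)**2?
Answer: 257/24 ≈ 10.708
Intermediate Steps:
f(p) = 0
M(Y, O) = O**2/4 (M(Y, O) = (O + 0)**2/4 = O**2/4)
W = 0 (W = 0*(15 + 5) = 0*20 = 0)
T = 257/24 (T = 4/3 + ((1/4)*(-15)**2)/6 = 4/3 + ((1/4)*225)/6 = 4/3 + (1/6)*(225/4) = 4/3 + 75/8 = 257/24 ≈ 10.708)
(W + T) + f(2) = (0 + 257/24) + 0 = 257/24 + 0 = 257/24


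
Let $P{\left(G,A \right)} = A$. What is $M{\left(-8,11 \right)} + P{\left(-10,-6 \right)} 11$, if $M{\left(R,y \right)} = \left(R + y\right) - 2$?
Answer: $-65$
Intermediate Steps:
$M{\left(R,y \right)} = -2 + R + y$
$M{\left(-8,11 \right)} + P{\left(-10,-6 \right)} 11 = \left(-2 - 8 + 11\right) - 66 = 1 - 66 = -65$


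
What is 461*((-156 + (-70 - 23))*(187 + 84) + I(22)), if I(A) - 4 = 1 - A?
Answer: -31115656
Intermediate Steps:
I(A) = 5 - A (I(A) = 4 + (1 - A) = 5 - A)
461*((-156 + (-70 - 23))*(187 + 84) + I(22)) = 461*((-156 + (-70 - 23))*(187 + 84) + (5 - 1*22)) = 461*((-156 - 93)*271 + (5 - 22)) = 461*(-249*271 - 17) = 461*(-67479 - 17) = 461*(-67496) = -31115656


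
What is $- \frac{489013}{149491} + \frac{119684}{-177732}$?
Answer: $- \frac{26201234840}{6642333603} \approx -3.9446$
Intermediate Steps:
$- \frac{489013}{149491} + \frac{119684}{-177732} = \left(-489013\right) \frac{1}{149491} + 119684 \left(- \frac{1}{177732}\right) = - \frac{489013}{149491} - \frac{29921}{44433} = - \frac{26201234840}{6642333603}$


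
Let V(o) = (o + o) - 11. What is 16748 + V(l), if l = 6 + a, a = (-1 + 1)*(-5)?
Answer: 16749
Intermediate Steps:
a = 0 (a = 0*(-5) = 0)
l = 6 (l = 6 + 0 = 6)
V(o) = -11 + 2*o (V(o) = 2*o - 11 = -11 + 2*o)
16748 + V(l) = 16748 + (-11 + 2*6) = 16748 + (-11 + 12) = 16748 + 1 = 16749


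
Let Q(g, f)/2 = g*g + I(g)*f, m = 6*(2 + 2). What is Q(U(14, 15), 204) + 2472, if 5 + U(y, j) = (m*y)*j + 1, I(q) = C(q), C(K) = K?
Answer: 52779752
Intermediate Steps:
I(q) = q
m = 24 (m = 6*4 = 24)
U(y, j) = -4 + 24*j*y (U(y, j) = -5 + ((24*y)*j + 1) = -5 + (24*j*y + 1) = -5 + (1 + 24*j*y) = -4 + 24*j*y)
Q(g, f) = 2*g**2 + 2*f*g (Q(g, f) = 2*(g*g + g*f) = 2*(g**2 + f*g) = 2*g**2 + 2*f*g)
Q(U(14, 15), 204) + 2472 = 2*(-4 + 24*15*14)*(204 + (-4 + 24*15*14)) + 2472 = 2*(-4 + 5040)*(204 + (-4 + 5040)) + 2472 = 2*5036*(204 + 5036) + 2472 = 2*5036*5240 + 2472 = 52777280 + 2472 = 52779752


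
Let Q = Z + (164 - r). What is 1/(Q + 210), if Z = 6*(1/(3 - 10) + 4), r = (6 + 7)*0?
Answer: 7/2780 ≈ 0.0025180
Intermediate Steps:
r = 0 (r = 13*0 = 0)
Z = 162/7 (Z = 6*(1/(-7) + 4) = 6*(-⅐ + 4) = 6*(27/7) = 162/7 ≈ 23.143)
Q = 1310/7 (Q = 162/7 + (164 - 1*0) = 162/7 + (164 + 0) = 162/7 + 164 = 1310/7 ≈ 187.14)
1/(Q + 210) = 1/(1310/7 + 210) = 1/(2780/7) = 7/2780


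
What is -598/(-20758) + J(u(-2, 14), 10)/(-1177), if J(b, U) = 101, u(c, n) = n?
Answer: -6508/114169 ≈ -0.057003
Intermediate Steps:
-598/(-20758) + J(u(-2, 14), 10)/(-1177) = -598/(-20758) + 101/(-1177) = -598*(-1/20758) + 101*(-1/1177) = 299/10379 - 101/1177 = -6508/114169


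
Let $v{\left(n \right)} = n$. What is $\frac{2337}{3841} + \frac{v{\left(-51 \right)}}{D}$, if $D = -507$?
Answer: $\frac{460250}{649129} \approx 0.70903$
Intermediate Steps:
$\frac{2337}{3841} + \frac{v{\left(-51 \right)}}{D} = \frac{2337}{3841} - \frac{51}{-507} = 2337 \cdot \frac{1}{3841} - - \frac{17}{169} = \frac{2337}{3841} + \frac{17}{169} = \frac{460250}{649129}$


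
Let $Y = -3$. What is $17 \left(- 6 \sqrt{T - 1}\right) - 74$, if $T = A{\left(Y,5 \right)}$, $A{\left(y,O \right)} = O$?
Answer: $-278$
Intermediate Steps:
$T = 5$
$17 \left(- 6 \sqrt{T - 1}\right) - 74 = 17 \left(- 6 \sqrt{5 - 1}\right) - 74 = 17 \left(- 6 \sqrt{4}\right) - 74 = 17 \left(\left(-6\right) 2\right) - 74 = 17 \left(-12\right) - 74 = -204 - 74 = -278$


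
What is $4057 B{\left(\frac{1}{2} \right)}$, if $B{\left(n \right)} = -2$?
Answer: $-8114$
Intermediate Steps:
$4057 B{\left(\frac{1}{2} \right)} = 4057 \left(-2\right) = -8114$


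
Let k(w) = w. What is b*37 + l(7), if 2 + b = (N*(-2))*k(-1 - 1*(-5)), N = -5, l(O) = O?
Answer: 1413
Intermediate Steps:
b = 38 (b = -2 + (-5*(-2))*(-1 - 1*(-5)) = -2 + 10*(-1 + 5) = -2 + 10*4 = -2 + 40 = 38)
b*37 + l(7) = 38*37 + 7 = 1406 + 7 = 1413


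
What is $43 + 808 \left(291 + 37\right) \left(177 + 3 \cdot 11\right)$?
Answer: $55655083$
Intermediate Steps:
$43 + 808 \left(291 + 37\right) \left(177 + 3 \cdot 11\right) = 43 + 808 \cdot 328 \left(177 + 33\right) = 43 + 808 \cdot 328 \cdot 210 = 43 + 808 \cdot 68880 = 43 + 55655040 = 55655083$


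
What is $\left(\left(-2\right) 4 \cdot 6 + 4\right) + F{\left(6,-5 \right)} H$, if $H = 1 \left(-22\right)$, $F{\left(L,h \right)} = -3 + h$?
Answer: $132$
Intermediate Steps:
$H = -22$
$\left(\left(-2\right) 4 \cdot 6 + 4\right) + F{\left(6,-5 \right)} H = \left(\left(-2\right) 4 \cdot 6 + 4\right) + \left(-3 - 5\right) \left(-22\right) = \left(\left(-8\right) 6 + 4\right) - -176 = \left(-48 + 4\right) + 176 = -44 + 176 = 132$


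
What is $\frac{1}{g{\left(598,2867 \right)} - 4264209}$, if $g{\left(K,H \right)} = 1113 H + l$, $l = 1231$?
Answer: $- \frac{1}{1072007} \approx -9.3283 \cdot 10^{-7}$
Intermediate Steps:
$g{\left(K,H \right)} = 1231 + 1113 H$ ($g{\left(K,H \right)} = 1113 H + 1231 = 1231 + 1113 H$)
$\frac{1}{g{\left(598,2867 \right)} - 4264209} = \frac{1}{\left(1231 + 1113 \cdot 2867\right) - 4264209} = \frac{1}{\left(1231 + 3190971\right) - 4264209} = \frac{1}{3192202 - 4264209} = \frac{1}{-1072007} = - \frac{1}{1072007}$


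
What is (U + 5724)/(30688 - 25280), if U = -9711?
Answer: -3987/5408 ≈ -0.73724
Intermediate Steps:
(U + 5724)/(30688 - 25280) = (-9711 + 5724)/(30688 - 25280) = -3987/5408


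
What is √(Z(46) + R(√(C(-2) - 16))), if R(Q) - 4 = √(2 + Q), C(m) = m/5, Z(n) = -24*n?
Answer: √(-27500 + 5*√5*√(10 + I*√410))/5 ≈ 0.016925 + 33.139*I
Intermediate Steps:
C(m) = m/5 (C(m) = m*(⅕) = m/5)
R(Q) = 4 + √(2 + Q)
√(Z(46) + R(√(C(-2) - 16))) = √(-24*46 + (4 + √(2 + √((⅕)*(-2) - 16)))) = √(-1104 + (4 + √(2 + √(-⅖ - 16)))) = √(-1104 + (4 + √(2 + √(-82/5)))) = √(-1104 + (4 + √(2 + I*√410/5))) = √(-1100 + √(2 + I*√410/5))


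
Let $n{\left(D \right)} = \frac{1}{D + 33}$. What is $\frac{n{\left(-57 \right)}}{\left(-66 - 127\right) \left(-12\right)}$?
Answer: $- \frac{1}{55584} \approx -1.7991 \cdot 10^{-5}$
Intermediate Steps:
$n{\left(D \right)} = \frac{1}{33 + D}$
$\frac{n{\left(-57 \right)}}{\left(-66 - 127\right) \left(-12\right)} = \frac{1}{\left(33 - 57\right) \left(-66 - 127\right) \left(-12\right)} = \frac{1}{\left(-24\right) \left(\left(-193\right) \left(-12\right)\right)} = - \frac{1}{24 \cdot 2316} = \left(- \frac{1}{24}\right) \frac{1}{2316} = - \frac{1}{55584}$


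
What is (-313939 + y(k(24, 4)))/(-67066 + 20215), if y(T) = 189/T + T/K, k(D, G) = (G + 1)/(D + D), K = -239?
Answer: 17903467081/2687373360 ≈ 6.6621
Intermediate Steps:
k(D, G) = (1 + G)/(2*D) (k(D, G) = (1 + G)/((2*D)) = (1 + G)*(1/(2*D)) = (1 + G)/(2*D))
y(T) = 189/T - T/239 (y(T) = 189/T + T/(-239) = 189/T + T*(-1/239) = 189/T - T/239)
(-313939 + y(k(24, 4)))/(-67066 + 20215) = (-313939 + (189/(((½)*(1 + 4)/24)) - (1 + 4)/(478*24)))/(-67066 + 20215) = (-313939 + (189/(((½)*(1/24)*5)) - 5/(478*24)))/(-46851) = (-313939 + (189/(5/48) - 1/239*5/48))*(-1/46851) = (-313939 + (189*(48/5) - 5/11472))*(-1/46851) = (-313939 + (9072/5 - 5/11472))*(-1/46851) = (-313939 + 104073959/57360)*(-1/46851) = -17903467081/57360*(-1/46851) = 17903467081/2687373360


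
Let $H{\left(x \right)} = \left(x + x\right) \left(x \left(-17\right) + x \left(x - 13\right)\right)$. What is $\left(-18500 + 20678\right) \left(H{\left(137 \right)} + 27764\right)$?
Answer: $8808550740$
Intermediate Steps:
$H{\left(x \right)} = 2 x \left(- 17 x + x \left(-13 + x\right)\right)$
$\left(-18500 + 20678\right) \left(H{\left(137 \right)} + 27764\right) = \left(-18500 + 20678\right) \left(2 \cdot 137^{2} \left(-30 + 137\right) + 27764\right) = 2178 \left(2 \cdot 18769 \cdot 107 + 27764\right) = 2178 \left(4016566 + 27764\right) = 2178 \cdot 4044330 = 8808550740$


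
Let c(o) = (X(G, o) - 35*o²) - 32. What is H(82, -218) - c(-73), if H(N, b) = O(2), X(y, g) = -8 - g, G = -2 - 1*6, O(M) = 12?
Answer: 186494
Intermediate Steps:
G = -8 (G = -2 - 6 = -8)
c(o) = -40 - o - 35*o² (c(o) = ((-8 - o) - 35*o²) - 32 = (-8 - o - 35*o²) - 32 = -40 - o - 35*o²)
H(N, b) = 12
H(82, -218) - c(-73) = 12 - (-40 - 1*(-73) - 35*(-73)²) = 12 - (-40 + 73 - 35*5329) = 12 - (-40 + 73 - 186515) = 12 - 1*(-186482) = 12 + 186482 = 186494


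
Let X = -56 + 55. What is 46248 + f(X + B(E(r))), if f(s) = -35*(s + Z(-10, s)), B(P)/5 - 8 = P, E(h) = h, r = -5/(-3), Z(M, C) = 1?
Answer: 133669/3 ≈ 44556.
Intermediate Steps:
r = 5/3 (r = -5*(-1/3) = 5/3 ≈ 1.6667)
B(P) = 40 + 5*P
X = -1
f(s) = -35 - 35*s (f(s) = -35*(s + 1) = -35*(1 + s) = -35 - 35*s)
46248 + f(X + B(E(r))) = 46248 + (-35 - 35*(-1 + (40 + 5*(5/3)))) = 46248 + (-35 - 35*(-1 + (40 + 25/3))) = 46248 + (-35 - 35*(-1 + 145/3)) = 46248 + (-35 - 35*142/3) = 46248 + (-35 - 4970/3) = 46248 - 5075/3 = 133669/3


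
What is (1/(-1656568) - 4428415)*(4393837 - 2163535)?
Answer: -8180714927946452871/828284 ≈ -9.8767e+12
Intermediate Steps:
(1/(-1656568) - 4428415)*(4393837 - 2163535) = (-1/1656568 - 4428415)*2230302 = -7335970579721/1656568*2230302 = -8180714927946452871/828284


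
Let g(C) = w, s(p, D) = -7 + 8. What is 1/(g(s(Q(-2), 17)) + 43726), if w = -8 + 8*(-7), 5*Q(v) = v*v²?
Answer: 1/43662 ≈ 2.2903e-5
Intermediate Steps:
Q(v) = v³/5 (Q(v) = (v*v²)/5 = v³/5)
s(p, D) = 1
w = -64 (w = -8 - 56 = -64)
g(C) = -64
1/(g(s(Q(-2), 17)) + 43726) = 1/(-64 + 43726) = 1/43662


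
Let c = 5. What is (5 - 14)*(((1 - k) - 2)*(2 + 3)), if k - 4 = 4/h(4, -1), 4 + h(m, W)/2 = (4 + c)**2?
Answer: 17415/77 ≈ 226.17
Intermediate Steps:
h(m, W) = 154 (h(m, W) = -8 + 2*(4 + 5)**2 = -8 + 2*9**2 = -8 + 2*81 = -8 + 162 = 154)
k = 310/77 (k = 4 + 4/154 = 4 + 4*(1/154) = 4 + 2/77 = 310/77 ≈ 4.0260)
(5 - 14)*(((1 - k) - 2)*(2 + 3)) = (5 - 14)*(((1 - 1*310/77) - 2)*(2 + 3)) = -9*((1 - 310/77) - 2)*5 = -9*(-233/77 - 2)*5 = -(-3483)*5/77 = -9*(-1935/77) = 17415/77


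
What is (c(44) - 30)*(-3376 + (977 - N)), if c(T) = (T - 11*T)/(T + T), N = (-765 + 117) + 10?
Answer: 61635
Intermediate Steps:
N = -638 (N = -648 + 10 = -638)
c(T) = -5 (c(T) = (-10*T)/((2*T)) = (-10*T)*(1/(2*T)) = -5)
(c(44) - 30)*(-3376 + (977 - N)) = (-5 - 30)*(-3376 + (977 - 1*(-638))) = -35*(-3376 + (977 + 638)) = -35*(-3376 + 1615) = -35*(-1761) = 61635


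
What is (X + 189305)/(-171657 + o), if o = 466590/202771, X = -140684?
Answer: -3286309597/11602198319 ≈ -0.28325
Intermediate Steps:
o = 466590/202771 (o = 466590*(1/202771) = 466590/202771 ≈ 2.3011)
(X + 189305)/(-171657 + o) = (-140684 + 189305)/(-171657 + 466590/202771) = 48621/(-34806594957/202771) = 48621*(-202771/34806594957) = -3286309597/11602198319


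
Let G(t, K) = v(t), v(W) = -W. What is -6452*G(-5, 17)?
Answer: -32260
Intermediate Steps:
G(t, K) = -t
-6452*G(-5, 17) = -(-6452)*(-5) = -6452*5 = -32260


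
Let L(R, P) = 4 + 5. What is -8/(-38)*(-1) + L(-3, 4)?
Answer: 167/19 ≈ 8.7895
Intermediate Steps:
L(R, P) = 9
-8/(-38)*(-1) + L(-3, 4) = -8/(-38)*(-1) + 9 = -8*(-1/38)*(-1) + 9 = (4/19)*(-1) + 9 = -4/19 + 9 = 167/19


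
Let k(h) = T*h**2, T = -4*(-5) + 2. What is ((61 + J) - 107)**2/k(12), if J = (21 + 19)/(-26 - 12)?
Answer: 22201/31768 ≈ 0.69885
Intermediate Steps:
T = 22 (T = 20 + 2 = 22)
J = -20/19 (J = 40/(-38) = 40*(-1/38) = -20/19 ≈ -1.0526)
k(h) = 22*h**2
((61 + J) - 107)**2/k(12) = ((61 - 20/19) - 107)**2/((22*12**2)) = (1139/19 - 107)**2/((22*144)) = (-894/19)**2/3168 = (799236/361)*(1/3168) = 22201/31768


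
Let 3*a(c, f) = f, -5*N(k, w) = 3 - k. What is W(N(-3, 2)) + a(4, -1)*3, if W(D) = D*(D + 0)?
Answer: 11/25 ≈ 0.44000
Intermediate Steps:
N(k, w) = -⅗ + k/5 (N(k, w) = -(3 - k)/5 = -⅗ + k/5)
a(c, f) = f/3
W(D) = D² (W(D) = D*D = D²)
W(N(-3, 2)) + a(4, -1)*3 = (-⅗ + (⅕)*(-3))² + ((⅓)*(-1))*3 = (-⅗ - ⅗)² - ⅓*3 = (-6/5)² - 1 = 36/25 - 1 = 11/25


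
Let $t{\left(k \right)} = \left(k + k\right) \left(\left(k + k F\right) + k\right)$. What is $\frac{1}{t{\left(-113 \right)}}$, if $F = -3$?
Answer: $- \frac{1}{25538} \approx -3.9157 \cdot 10^{-5}$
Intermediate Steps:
$t{\left(k \right)} = - 2 k^{2}$ ($t{\left(k \right)} = \left(k + k\right) \left(\left(k + k \left(-3\right)\right) + k\right) = 2 k \left(\left(k - 3 k\right) + k\right) = 2 k \left(- 2 k + k\right) = 2 k \left(- k\right) = - 2 k^{2}$)
$\frac{1}{t{\left(-113 \right)}} = \frac{1}{\left(-2\right) \left(-113\right)^{2}} = \frac{1}{\left(-2\right) 12769} = \frac{1}{-25538} = - \frac{1}{25538}$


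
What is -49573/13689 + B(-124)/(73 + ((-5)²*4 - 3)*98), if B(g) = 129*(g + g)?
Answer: -9815035/1409967 ≈ -6.9612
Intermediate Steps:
B(g) = 258*g (B(g) = 129*(2*g) = 258*g)
-49573/13689 + B(-124)/(73 + ((-5)²*4 - 3)*98) = -49573/13689 + (258*(-124))/(73 + ((-5)²*4 - 3)*98) = -49573*1/13689 - 31992/(73 + (25*4 - 3)*98) = -49573/13689 - 31992/(73 + (100 - 3)*98) = -49573/13689 - 31992/(73 + 97*98) = -49573/13689 - 31992/(73 + 9506) = -49573/13689 - 31992/9579 = -49573/13689 - 31992*1/9579 = -49573/13689 - 344/103 = -9815035/1409967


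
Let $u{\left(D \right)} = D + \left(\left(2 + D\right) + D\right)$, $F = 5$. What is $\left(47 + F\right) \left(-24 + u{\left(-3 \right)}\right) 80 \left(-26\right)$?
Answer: $3352960$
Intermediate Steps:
$u{\left(D \right)} = 2 + 3 D$ ($u{\left(D \right)} = D + \left(2 + 2 D\right) = 2 + 3 D$)
$\left(47 + F\right) \left(-24 + u{\left(-3 \right)}\right) 80 \left(-26\right) = \left(47 + 5\right) \left(-24 + \left(2 + 3 \left(-3\right)\right)\right) 80 \left(-26\right) = 52 \left(-24 + \left(2 - 9\right)\right) 80 \left(-26\right) = 52 \left(-24 - 7\right) 80 \left(-26\right) = 52 \left(-31\right) 80 \left(-26\right) = \left(-1612\right) 80 \left(-26\right) = \left(-128960\right) \left(-26\right) = 3352960$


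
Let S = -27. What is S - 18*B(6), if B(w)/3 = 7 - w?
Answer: -81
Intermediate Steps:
B(w) = 21 - 3*w (B(w) = 3*(7 - w) = 21 - 3*w)
S - 18*B(6) = -27 - 18*(21 - 3*6) = -27 - 18*(21 - 18) = -27 - 18*3 = -27 - 54 = -81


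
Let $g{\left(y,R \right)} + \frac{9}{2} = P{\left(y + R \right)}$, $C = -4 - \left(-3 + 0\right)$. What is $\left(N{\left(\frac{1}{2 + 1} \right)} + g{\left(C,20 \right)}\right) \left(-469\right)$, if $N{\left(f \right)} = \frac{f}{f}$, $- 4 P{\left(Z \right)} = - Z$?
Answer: $- \frac{2345}{4} \approx -586.25$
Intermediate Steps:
$C = -1$ ($C = -4 - -3 = -4 + 3 = -1$)
$P{\left(Z \right)} = \frac{Z}{4}$ ($P{\left(Z \right)} = - \frac{\left(-1\right) Z}{4} = \frac{Z}{4}$)
$g{\left(y,R \right)} = - \frac{9}{2} + \frac{R}{4} + \frac{y}{4}$ ($g{\left(y,R \right)} = - \frac{9}{2} + \frac{y + R}{4} = - \frac{9}{2} + \frac{R + y}{4} = - \frac{9}{2} + \left(\frac{R}{4} + \frac{y}{4}\right) = - \frac{9}{2} + \frac{R}{4} + \frac{y}{4}$)
$N{\left(f \right)} = 1$
$\left(N{\left(\frac{1}{2 + 1} \right)} + g{\left(C,20 \right)}\right) \left(-469\right) = \left(1 + \left(- \frac{9}{2} + \frac{1}{4} \cdot 20 + \frac{1}{4} \left(-1\right)\right)\right) \left(-469\right) = \left(1 - - \frac{1}{4}\right) \left(-469\right) = \left(1 + \frac{1}{4}\right) \left(-469\right) = \frac{5}{4} \left(-469\right) = - \frac{2345}{4}$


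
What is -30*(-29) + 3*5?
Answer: 885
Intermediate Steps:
-30*(-29) + 3*5 = 870 + 15 = 885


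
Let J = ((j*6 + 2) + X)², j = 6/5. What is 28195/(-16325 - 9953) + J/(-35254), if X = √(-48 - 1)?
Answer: -6218269237/5790028825 - 322*I/88135 ≈ -1.074 - 0.0036535*I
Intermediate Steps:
j = 6/5 (j = 6*(⅕) = 6/5 ≈ 1.2000)
X = 7*I (X = √(-49) = 7*I ≈ 7.0*I)
J = (46/5 + 7*I)² (J = (((6/5)*6 + 2) + 7*I)² = ((36/5 + 2) + 7*I)² = (46/5 + 7*I)² ≈ 35.64 + 128.8*I)
28195/(-16325 - 9953) + J/(-35254) = 28195/(-16325 - 9953) + (891/25 + 644*I/5)/(-35254) = 28195/(-26278) + (891/25 + 644*I/5)*(-1/35254) = 28195*(-1/26278) + (-891/881350 - 322*I/88135) = -28195/26278 + (-891/881350 - 322*I/88135) = -6218269237/5790028825 - 322*I/88135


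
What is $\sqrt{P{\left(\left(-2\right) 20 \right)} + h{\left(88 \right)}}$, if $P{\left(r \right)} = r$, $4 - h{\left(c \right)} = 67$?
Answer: $i \sqrt{103} \approx 10.149 i$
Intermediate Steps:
$h{\left(c \right)} = -63$ ($h{\left(c \right)} = 4 - 67 = -63$)
$\sqrt{P{\left(\left(-2\right) 20 \right)} + h{\left(88 \right)}} = \sqrt{\left(-2\right) 20 - 63} = \sqrt{-40 - 63} = \sqrt{-103} = i \sqrt{103}$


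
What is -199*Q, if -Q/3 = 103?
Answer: 61491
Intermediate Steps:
Q = -309 (Q = -3*103 = -309)
-199*Q = -199*(-309) = -1*(-61491) = 61491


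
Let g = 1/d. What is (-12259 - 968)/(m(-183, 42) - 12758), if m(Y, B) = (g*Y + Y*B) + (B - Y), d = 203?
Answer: 2685081/4104640 ≈ 0.65416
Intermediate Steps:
g = 1/203 ≈ 0.0049261
m(Y, B) = B - 202*Y/203 + B*Y (m(Y, B) = (Y/203 + Y*B) + (B - Y) = (Y/203 + B*Y) + (B - Y) = B - 202*Y/203 + B*Y)
(-12259 - 968)/(m(-183, 42) - 12758) = (-12259 - 968)/((42 - 202/203*(-183) + 42*(-183)) - 12758) = -13227/((42 + 36966/203 - 7686) - 12758) = -13227/(-1514766/203 - 12758) = -13227/(-4104640/203) = -13227*(-203/4104640) = 2685081/4104640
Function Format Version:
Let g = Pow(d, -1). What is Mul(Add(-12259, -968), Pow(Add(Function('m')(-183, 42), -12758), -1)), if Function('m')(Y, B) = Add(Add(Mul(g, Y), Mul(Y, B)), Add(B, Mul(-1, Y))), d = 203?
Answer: Rational(2685081, 4104640) ≈ 0.65416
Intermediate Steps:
g = Rational(1, 203) (g = Pow(203, -1) = Rational(1, 203) ≈ 0.0049261)
Function('m')(Y, B) = Add(B, Mul(Rational(-202, 203), Y), Mul(B, Y)) (Function('m')(Y, B) = Add(Add(Mul(Rational(1, 203), Y), Mul(Y, B)), Add(B, Mul(-1, Y))) = Add(Add(Mul(Rational(1, 203), Y), Mul(B, Y)), Add(B, Mul(-1, Y))) = Add(B, Mul(Rational(-202, 203), Y), Mul(B, Y)))
Mul(Add(-12259, -968), Pow(Add(Function('m')(-183, 42), -12758), -1)) = Mul(Add(-12259, -968), Pow(Add(Add(42, Mul(Rational(-202, 203), -183), Mul(42, -183)), -12758), -1)) = Mul(-13227, Pow(Add(Add(42, Rational(36966, 203), -7686), -12758), -1)) = Mul(-13227, Pow(Add(Rational(-1514766, 203), -12758), -1)) = Mul(-13227, Pow(Rational(-4104640, 203), -1)) = Mul(-13227, Rational(-203, 4104640)) = Rational(2685081, 4104640)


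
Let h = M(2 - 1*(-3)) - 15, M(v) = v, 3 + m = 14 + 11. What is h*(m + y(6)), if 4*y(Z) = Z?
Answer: -235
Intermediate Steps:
y(Z) = Z/4
m = 22 (m = -3 + (14 + 11) = -3 + 25 = 22)
h = -10 (h = (2 - 1*(-3)) - 15 = (2 + 3) - 15 = 5 - 15 = -10)
h*(m + y(6)) = -10*(22 + (1/4)*6) = -10*(22 + 3/2) = -10*47/2 = -235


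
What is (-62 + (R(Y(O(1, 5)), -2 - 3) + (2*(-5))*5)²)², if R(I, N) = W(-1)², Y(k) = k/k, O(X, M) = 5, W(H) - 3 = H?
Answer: 4218916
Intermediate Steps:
W(H) = 3 + H
Y(k) = 1
R(I, N) = 4 (R(I, N) = (3 - 1)² = 2² = 4)
(-62 + (R(Y(O(1, 5)), -2 - 3) + (2*(-5))*5)²)² = (-62 + (4 + (2*(-5))*5)²)² = (-62 + (4 - 10*5)²)² = (-62 + (4 - 50)²)² = (-62 + (-46)²)² = (-62 + 2116)² = 2054² = 4218916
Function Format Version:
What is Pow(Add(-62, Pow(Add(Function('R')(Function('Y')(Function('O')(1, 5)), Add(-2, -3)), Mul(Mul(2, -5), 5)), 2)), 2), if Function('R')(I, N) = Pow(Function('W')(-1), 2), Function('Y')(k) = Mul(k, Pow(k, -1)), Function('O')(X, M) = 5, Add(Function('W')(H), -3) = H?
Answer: 4218916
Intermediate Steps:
Function('W')(H) = Add(3, H)
Function('Y')(k) = 1
Function('R')(I, N) = 4 (Function('R')(I, N) = Pow(Add(3, -1), 2) = Pow(2, 2) = 4)
Pow(Add(-62, Pow(Add(Function('R')(Function('Y')(Function('O')(1, 5)), Add(-2, -3)), Mul(Mul(2, -5), 5)), 2)), 2) = Pow(Add(-62, Pow(Add(4, Mul(Mul(2, -5), 5)), 2)), 2) = Pow(Add(-62, Pow(Add(4, Mul(-10, 5)), 2)), 2) = Pow(Add(-62, Pow(Add(4, -50), 2)), 2) = Pow(Add(-62, Pow(-46, 2)), 2) = Pow(Add(-62, 2116), 2) = Pow(2054, 2) = 4218916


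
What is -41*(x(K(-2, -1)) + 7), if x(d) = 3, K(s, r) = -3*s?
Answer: -410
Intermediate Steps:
-41*(x(K(-2, -1)) + 7) = -41*(3 + 7) = -41*10 = -410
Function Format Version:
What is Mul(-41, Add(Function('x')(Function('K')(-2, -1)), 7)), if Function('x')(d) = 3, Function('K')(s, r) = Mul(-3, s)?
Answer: -410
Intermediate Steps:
Mul(-41, Add(Function('x')(Function('K')(-2, -1)), 7)) = Mul(-41, Add(3, 7)) = Mul(-41, 10) = -410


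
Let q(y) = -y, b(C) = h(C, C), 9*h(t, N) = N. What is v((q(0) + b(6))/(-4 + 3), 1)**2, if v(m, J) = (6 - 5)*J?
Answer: 1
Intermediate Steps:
h(t, N) = N/9
b(C) = C/9
v(m, J) = J (v(m, J) = 1*J = J)
v((q(0) + b(6))/(-4 + 3), 1)**2 = 1**2 = 1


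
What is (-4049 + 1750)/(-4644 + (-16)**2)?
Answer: 2299/4388 ≈ 0.52393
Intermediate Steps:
(-4049 + 1750)/(-4644 + (-16)**2) = -2299/(-4644 + 256) = -2299/(-4388) = -2299*(-1/4388) = 2299/4388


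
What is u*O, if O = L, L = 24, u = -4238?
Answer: -101712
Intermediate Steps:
O = 24
u*O = -4238*24 = -101712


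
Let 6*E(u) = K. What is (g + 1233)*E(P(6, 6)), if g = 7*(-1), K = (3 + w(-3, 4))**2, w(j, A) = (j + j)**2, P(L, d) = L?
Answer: 310791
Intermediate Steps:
w(j, A) = 4*j**2 (w(j, A) = (2*j)**2 = 4*j**2)
K = 1521 (K = (3 + 4*(-3)**2)**2 = (3 + 4*9)**2 = (3 + 36)**2 = 39**2 = 1521)
E(u) = 507/2 (E(u) = (1/6)*1521 = 507/2)
g = -7
(g + 1233)*E(P(6, 6)) = (-7 + 1233)*(507/2) = 1226*(507/2) = 310791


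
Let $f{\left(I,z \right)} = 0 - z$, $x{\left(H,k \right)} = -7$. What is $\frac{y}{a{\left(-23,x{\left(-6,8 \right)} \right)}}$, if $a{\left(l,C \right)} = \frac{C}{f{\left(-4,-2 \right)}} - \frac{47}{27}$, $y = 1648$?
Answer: $- \frac{88992}{283} \approx -314.46$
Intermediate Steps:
$f{\left(I,z \right)} = - z$
$a{\left(l,C \right)} = - \frac{47}{27} + \frac{C}{2}$ ($a{\left(l,C \right)} = \frac{C}{\left(-1\right) \left(-2\right)} - \frac{47}{27} = \frac{C}{2} - \frac{47}{27} = - \frac{47}{27} + \frac{C}{2}$)
$\frac{y}{a{\left(-23,x{\left(-6,8 \right)} \right)}} = \frac{1648}{- \frac{47}{27} + \frac{1}{2} \left(-7\right)} = \frac{1648}{- \frac{47}{27} - \frac{7}{2}} = \frac{1648}{- \frac{283}{54}} = 1648 \left(- \frac{54}{283}\right) = - \frac{88992}{283}$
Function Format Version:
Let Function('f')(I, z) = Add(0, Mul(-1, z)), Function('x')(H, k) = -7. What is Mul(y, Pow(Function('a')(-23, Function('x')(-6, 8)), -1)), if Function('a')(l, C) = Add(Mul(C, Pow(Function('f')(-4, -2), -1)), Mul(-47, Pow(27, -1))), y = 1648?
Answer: Rational(-88992, 283) ≈ -314.46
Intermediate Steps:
Function('f')(I, z) = Mul(-1, z)
Function('a')(l, C) = Add(Rational(-47, 27), Mul(Rational(1, 2), C)) (Function('a')(l, C) = Add(Mul(C, Pow(Mul(-1, -2), -1)), Mul(-47, Pow(27, -1))) = Add(Mul(C, Pow(2, -1)), Mul(-47, Rational(1, 27))) = Add(Mul(C, Rational(1, 2)), Rational(-47, 27)) = Add(Mul(Rational(1, 2), C), Rational(-47, 27)) = Add(Rational(-47, 27), Mul(Rational(1, 2), C)))
Mul(y, Pow(Function('a')(-23, Function('x')(-6, 8)), -1)) = Mul(1648, Pow(Add(Rational(-47, 27), Mul(Rational(1, 2), -7)), -1)) = Mul(1648, Pow(Add(Rational(-47, 27), Rational(-7, 2)), -1)) = Mul(1648, Pow(Rational(-283, 54), -1)) = Mul(1648, Rational(-54, 283)) = Rational(-88992, 283)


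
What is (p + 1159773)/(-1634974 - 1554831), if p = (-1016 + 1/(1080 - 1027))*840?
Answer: -16236489/169059665 ≈ -0.096040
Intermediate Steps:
p = -45231480/53 (p = (-1016 + 1/53)*840 = -53847/53*840 = -45231480/53 ≈ -8.5342e+5)
(p + 1159773)/(-1634974 - 1554831) = (-45231480/53 + 1159773)/(-1634974 - 1554831) = (16236489/53)/(-3189805) = (16236489/53)*(-1/3189805) = -16236489/169059665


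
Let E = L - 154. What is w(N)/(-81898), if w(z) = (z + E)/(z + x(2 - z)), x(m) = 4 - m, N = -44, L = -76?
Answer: -137/3521614 ≈ -3.8903e-5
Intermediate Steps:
E = -230 (E = -76 - 154 = -230)
w(z) = (-230 + z)/(2 + 2*z) (w(z) = (z - 230)/(z + (4 - (2 - z))) = (-230 + z)/(z + (4 + (-2 + z))) = (-230 + z)/(z + (2 + z)) = (-230 + z)/(2 + 2*z))
w(N)/(-81898) = ((-230 - 44)/(2*(1 - 44)))/(-81898) = ((½)*(-274)/(-43))*(-1/81898) = ((½)*(-1/43)*(-274))*(-1/81898) = (137/43)*(-1/81898) = -137/3521614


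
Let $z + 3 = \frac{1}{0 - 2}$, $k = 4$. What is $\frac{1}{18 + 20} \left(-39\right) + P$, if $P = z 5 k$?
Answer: $- \frac{2699}{38} \approx -71.026$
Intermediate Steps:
$z = - \frac{7}{2}$ ($z = -3 + \frac{1}{0 - 2} = -3 + \frac{1}{-2} = -3 - \frac{1}{2} = - \frac{7}{2} \approx -3.5$)
$P = -70$ ($P = \left(- \frac{7}{2}\right) 5 \cdot 4 = \left(- \frac{35}{2}\right) 4 = -70$)
$\frac{1}{18 + 20} \left(-39\right) + P = \frac{1}{18 + 20} \left(-39\right) - 70 = \frac{1}{38} \left(-39\right) - 70 = - \frac{39}{38} - 70 = - \frac{2699}{38}$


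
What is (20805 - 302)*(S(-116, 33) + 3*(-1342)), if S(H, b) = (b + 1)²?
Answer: -58843610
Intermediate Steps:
S(H, b) = (1 + b)²
(20805 - 302)*(S(-116, 33) + 3*(-1342)) = (20805 - 302)*((1 + 33)² + 3*(-1342)) = 20503*(34² - 4026) = 20503*(1156 - 4026) = 20503*(-2870) = -58843610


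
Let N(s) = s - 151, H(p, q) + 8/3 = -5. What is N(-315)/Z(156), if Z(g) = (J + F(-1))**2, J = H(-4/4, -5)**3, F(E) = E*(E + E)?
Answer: -339714/146724769 ≈ -0.0023153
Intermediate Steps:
H(p, q) = -23/3 (H(p, q) = -8/3 - 5 = -23/3)
N(s) = -151 + s
F(E) = 2*E**2 (F(E) = E*(2*E) = 2*E**2)
J = -12167/27 (J = (-23/3)**3 = -12167/27 ≈ -450.63)
Z(g) = 146724769/729 (Z(g) = (-12167/27 + 2*(-1)**2)**2 = (-12167/27 + 2*1)**2 = (-12167/27 + 2)**2 = (-12113/27)**2 = 146724769/729)
N(-315)/Z(156) = (-151 - 315)/(146724769/729) = -466*729/146724769 = -339714/146724769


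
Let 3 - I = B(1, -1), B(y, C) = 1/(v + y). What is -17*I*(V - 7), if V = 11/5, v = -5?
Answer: 1326/5 ≈ 265.20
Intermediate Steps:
B(y, C) = 1/(-5 + y)
I = 13/4 (I = 3 - 1/(-5 + 1) = 3 - 1/(-4) = 3 - 1*(-1/4) = 3 + 1/4 = 13/4 ≈ 3.2500)
V = 11/5 (V = 11*(1/5) = 11/5 ≈ 2.2000)
-17*I*(V - 7) = -221*(11/5 - 7)/4 = -221*(-24)/(4*5) = -17*(-78/5) = 1326/5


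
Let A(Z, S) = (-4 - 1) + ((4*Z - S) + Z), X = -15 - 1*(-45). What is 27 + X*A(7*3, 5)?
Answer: 2877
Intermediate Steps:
X = 30 (X = -15 + 45 = 30)
A(Z, S) = -5 - S + 5*Z (A(Z, S) = -5 + ((-S + 4*Z) + Z) = -5 + (-S + 5*Z) = -5 - S + 5*Z)
27 + X*A(7*3, 5) = 27 + 30*(-5 - 1*5 + 5*(7*3)) = 27 + 30*(-5 - 5 + 5*21) = 27 + 30*(-5 - 5 + 105) = 27 + 30*95 = 27 + 2850 = 2877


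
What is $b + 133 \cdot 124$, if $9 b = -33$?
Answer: $\frac{49465}{3} \approx 16488.0$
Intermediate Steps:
$b = - \frac{11}{3}$ ($b = \frac{1}{9} \left(-33\right) = - \frac{11}{3} \approx -3.6667$)
$b + 133 \cdot 124 = - \frac{11}{3} + 133 \cdot 124 = - \frac{11}{3} + 16492 = \frac{49465}{3}$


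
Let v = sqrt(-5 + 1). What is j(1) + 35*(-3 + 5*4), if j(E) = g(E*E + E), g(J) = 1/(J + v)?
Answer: 2381/4 - I/4 ≈ 595.25 - 0.25*I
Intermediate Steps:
v = 2*I (v = sqrt(-4) = 2*I ≈ 2.0*I)
g(J) = 1/(J + 2*I)
j(E) = 1/(E + E**2 + 2*I) (j(E) = 1/((E*E + E) + 2*I) = 1/((E**2 + E) + 2*I) = 1/((E + E**2) + 2*I) = 1/(E + E**2 + 2*I))
j(1) + 35*(-3 + 5*4) = 1/(2*I + 1*(1 + 1)) + 35*(-3 + 5*4) = 1/(2*I + 1*2) + 35*(-3 + 20) = 1/(2*I + 2) + 35*17 = 1/(2 + 2*I) + 595 = (2 - 2*I)/8 + 595 = 595 + (2 - 2*I)/8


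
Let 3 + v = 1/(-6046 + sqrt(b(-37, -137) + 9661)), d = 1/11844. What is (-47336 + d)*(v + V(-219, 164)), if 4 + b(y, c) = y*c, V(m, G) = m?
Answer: 324845241597545497/30912323940 + 560647583*sqrt(14726)/432772535160 ≈ 1.0509e+7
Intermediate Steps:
b(y, c) = -4 + c*y (b(y, c) = -4 + y*c = -4 + c*y)
d = 1/11844 ≈ 8.4431e-5
v = -3 + 1/(-6046 + sqrt(14726)) (v = -3 + 1/(-6046 + sqrt((-4 - 137*(-37)) + 9661)) = -3 + 1/(-6046 + sqrt((-4 + 5069) + 9661)) = -3 + 1/(-6046 + sqrt(5065 + 9661)) = -3 + 1/(-6046 + sqrt(14726)) ≈ -3.0002)
(-47336 + d)*(v + V(-219, 164)) = (-47336 + 1/11844)*((-54812108/18269695 - sqrt(14726)/36539390) - 219) = -560647583*(-4055875313/18269695 - sqrt(14726)/36539390)/11844 = 324845241597545497/30912323940 + 560647583*sqrt(14726)/432772535160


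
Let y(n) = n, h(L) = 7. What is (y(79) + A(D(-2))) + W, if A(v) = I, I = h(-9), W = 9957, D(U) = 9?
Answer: 10043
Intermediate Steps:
I = 7
A(v) = 7
(y(79) + A(D(-2))) + W = (79 + 7) + 9957 = 86 + 9957 = 10043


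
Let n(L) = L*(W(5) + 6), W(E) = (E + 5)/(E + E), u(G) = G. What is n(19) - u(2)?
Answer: 131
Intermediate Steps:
W(E) = (5 + E)/(2*E) (W(E) = (5 + E)/((2*E)) = (5 + E)*(1/(2*E)) = (5 + E)/(2*E))
n(L) = 7*L (n(L) = L*((1/2)*(5 + 5)/5 + 6) = L*((1/2)*(1/5)*10 + 6) = L*(1 + 6) = L*7 = 7*L)
n(19) - u(2) = 7*19 - 1*2 = 133 - 2 = 131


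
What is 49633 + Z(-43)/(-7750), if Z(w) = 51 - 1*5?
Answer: 192327852/3875 ≈ 49633.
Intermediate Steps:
Z(w) = 46 (Z(w) = 51 - 5 = 46)
49633 + Z(-43)/(-7750) = 49633 + 46/(-7750) = 49633 + 46*(-1/7750) = 49633 - 23/3875 = 192327852/3875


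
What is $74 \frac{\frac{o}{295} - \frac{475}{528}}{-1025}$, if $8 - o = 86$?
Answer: $\frac{6708433}{79827000} \approx 0.084037$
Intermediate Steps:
$o = -78$ ($o = 8 - 86 = -78$)
$74 \frac{\frac{o}{295} - \frac{475}{528}}{-1025} = 74 \frac{- \frac{78}{295} - \frac{475}{528}}{-1025} = 74 \left(\left(-78\right) \frac{1}{295} - \frac{475}{528}\right) \left(- \frac{1}{1025}\right) = 74 \left(- \frac{78}{295} - \frac{475}{528}\right) \left(- \frac{1}{1025}\right) = 74 \left(\left(- \frac{181309}{155760}\right) \left(- \frac{1}{1025}\right)\right) = 74 \cdot \frac{181309}{159654000} = \frac{6708433}{79827000}$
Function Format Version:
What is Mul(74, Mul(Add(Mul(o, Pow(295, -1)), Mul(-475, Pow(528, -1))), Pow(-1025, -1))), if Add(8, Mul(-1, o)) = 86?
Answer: Rational(6708433, 79827000) ≈ 0.084037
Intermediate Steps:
o = -78 (o = Add(8, Mul(-1, 86)) = Add(8, -86) = -78)
Mul(74, Mul(Add(Mul(o, Pow(295, -1)), Mul(-475, Pow(528, -1))), Pow(-1025, -1))) = Mul(74, Mul(Add(Mul(-78, Pow(295, -1)), Mul(-475, Pow(528, -1))), Pow(-1025, -1))) = Mul(74, Mul(Add(Mul(-78, Rational(1, 295)), Mul(-475, Rational(1, 528))), Rational(-1, 1025))) = Mul(74, Mul(Add(Rational(-78, 295), Rational(-475, 528)), Rational(-1, 1025))) = Mul(74, Mul(Rational(-181309, 155760), Rational(-1, 1025))) = Mul(74, Rational(181309, 159654000)) = Rational(6708433, 79827000)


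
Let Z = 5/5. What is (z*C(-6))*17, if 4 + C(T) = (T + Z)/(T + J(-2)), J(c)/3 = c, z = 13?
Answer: -9503/12 ≈ -791.92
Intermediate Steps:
J(c) = 3*c
Z = 1 (Z = 5*(⅕) = 1)
C(T) = -4 + (1 + T)/(-6 + T) (C(T) = -4 + (T + 1)/(T + 3*(-2)) = -4 + (1 + T)/(T - 6) = -4 + (1 + T)/(-6 + T))
(z*C(-6))*17 = (13*((25 - 3*(-6))/(-6 - 6)))*17 = (13*((25 + 18)/(-12)))*17 = (13*(-1/12*43))*17 = (13*(-43/12))*17 = -559/12*17 = -9503/12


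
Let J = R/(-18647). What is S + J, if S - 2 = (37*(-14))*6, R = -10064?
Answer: -57907518/18647 ≈ -3105.5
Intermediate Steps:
J = 10064/18647 (J = -10064/(-18647) = -10064*(-1/18647) = 10064/18647 ≈ 0.53971)
S = -3106 (S = 2 + (37*(-14))*6 = 2 - 518*6 = 2 - 3108 = -3106)
S + J = -3106 + 10064/18647 = -57907518/18647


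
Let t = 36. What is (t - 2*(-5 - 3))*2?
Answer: 104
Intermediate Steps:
(t - 2*(-5 - 3))*2 = (36 - 2*(-5 - 3))*2 = (36 - 2*(-8))*2 = (36 + 16)*2 = 52*2 = 104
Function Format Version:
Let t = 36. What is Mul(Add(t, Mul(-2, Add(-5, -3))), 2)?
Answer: 104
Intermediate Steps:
Mul(Add(t, Mul(-2, Add(-5, -3))), 2) = Mul(Add(36, Mul(-2, Add(-5, -3))), 2) = Mul(Add(36, Mul(-2, -8)), 2) = Mul(Add(36, 16), 2) = Mul(52, 2) = 104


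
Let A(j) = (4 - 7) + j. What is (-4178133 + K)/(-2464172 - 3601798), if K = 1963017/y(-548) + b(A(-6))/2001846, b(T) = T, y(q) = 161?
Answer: 4262447411011/6206492643428 ≈ 0.68677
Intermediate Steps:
A(j) = -3 + j
K = 187126558473/15347486 (K = 1963017/161 + (-3 - 6)/2001846 = 1963017*(1/161) - 9*1/2001846 = 280431/23 - 3/667282 = 187126558473/15347486 ≈ 12193.)
(-4178133 + K)/(-2464172 - 3601798) = (-4178133 + 187126558473/15347486)/(-2464172 - 3601798) = -63936711165165/15347486/(-6065970) = -63936711165165/15347486*(-1/6065970) = 4262447411011/6206492643428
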